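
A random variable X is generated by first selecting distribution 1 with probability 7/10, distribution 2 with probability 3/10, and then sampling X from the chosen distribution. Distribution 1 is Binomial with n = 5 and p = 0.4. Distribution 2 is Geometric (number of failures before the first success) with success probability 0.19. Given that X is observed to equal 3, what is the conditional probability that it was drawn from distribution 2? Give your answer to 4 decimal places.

0.1581

Likelihoods P(X=3 | ·): 1: 0.2304; 2: 0.100974.
Posterior ∝ prior × likelihood. Numerator for 2: 0.3·0.100974 = 0.0302921.
Normalizing constant: 0.7·0.2304 + 0.3·0.100974 = 0.191572.
P(2 | observation) = 0.0302921 / 0.191572 = 0.158124.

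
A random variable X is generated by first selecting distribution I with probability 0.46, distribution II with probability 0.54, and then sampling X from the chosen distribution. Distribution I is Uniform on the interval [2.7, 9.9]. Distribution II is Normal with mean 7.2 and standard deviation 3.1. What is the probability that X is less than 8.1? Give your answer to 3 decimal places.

Conditional on each component, P(X < 8.1): I: 0.75; II: 0.614215.
By total probability, P(X < 8.1) = 0.46·0.75 + 0.54·0.614215 = 0.676676.

0.677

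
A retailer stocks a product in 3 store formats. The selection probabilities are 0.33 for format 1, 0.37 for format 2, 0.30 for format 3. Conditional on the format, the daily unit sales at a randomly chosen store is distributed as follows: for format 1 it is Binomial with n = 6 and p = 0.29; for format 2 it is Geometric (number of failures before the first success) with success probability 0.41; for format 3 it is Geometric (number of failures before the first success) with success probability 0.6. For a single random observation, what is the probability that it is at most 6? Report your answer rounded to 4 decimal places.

Conditional on each format, P(X ≤ 6): 1: 1; 2: 0.975113; 3: 0.998362.
By total probability, P(X ≤ 6) = 0.33·1 + 0.37·0.975113 + 0.3·0.998362 = 0.9903.

0.9903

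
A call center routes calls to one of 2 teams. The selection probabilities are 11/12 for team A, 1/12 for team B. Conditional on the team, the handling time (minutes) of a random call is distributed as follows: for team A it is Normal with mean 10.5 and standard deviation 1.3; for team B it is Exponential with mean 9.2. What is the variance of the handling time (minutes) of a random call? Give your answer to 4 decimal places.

8.7316

Per component, A: μ=10.5, E[X²]=111.94; B: μ=9.2, E[X²]=169.28.
E[X] = 0.916667·10.5 + 0.0833333·9.2 = 10.3917.
E[X²] = 0.916667·111.94 + 0.0833333·169.28 = 116.718.
Var(X) = E[X²] − (E[X])² = 116.718 − 107.987 = 8.7316.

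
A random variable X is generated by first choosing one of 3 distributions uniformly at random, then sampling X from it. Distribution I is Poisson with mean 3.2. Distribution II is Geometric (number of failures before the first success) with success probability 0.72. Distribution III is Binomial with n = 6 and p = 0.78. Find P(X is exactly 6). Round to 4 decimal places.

0.0954

Conditional on each component, P(X = 6): I: 0.060789; II: 0.000346961; III: 0.2252.
By total probability, P(X = 6) = 0.333333·0.060789 + 0.333333·0.000346961 + 0.333333·0.2252 = 0.0954452.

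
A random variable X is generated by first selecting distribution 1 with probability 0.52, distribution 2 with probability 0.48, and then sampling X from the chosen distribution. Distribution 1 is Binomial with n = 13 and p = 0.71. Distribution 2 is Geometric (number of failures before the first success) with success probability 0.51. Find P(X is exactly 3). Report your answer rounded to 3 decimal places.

Conditional on each component, P(X = 3): 1: 0.000430647; 2: 0.060001.
By total probability, P(X = 3) = 0.52·0.000430647 + 0.48·0.060001 = 0.0290244.

0.029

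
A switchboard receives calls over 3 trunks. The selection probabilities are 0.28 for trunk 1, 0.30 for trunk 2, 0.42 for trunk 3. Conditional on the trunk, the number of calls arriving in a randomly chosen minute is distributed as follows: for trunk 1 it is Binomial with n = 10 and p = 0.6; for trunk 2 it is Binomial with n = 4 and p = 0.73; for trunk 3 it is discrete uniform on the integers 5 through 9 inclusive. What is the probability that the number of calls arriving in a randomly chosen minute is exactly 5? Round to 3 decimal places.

Conditional on each trunk, P(X = 5): 1: 0.200658; 2: 0; 3: 0.2.
By total probability, P(X = 5) = 0.28·0.200658 + 0.3·0 + 0.42·0.2 = 0.140184.

0.140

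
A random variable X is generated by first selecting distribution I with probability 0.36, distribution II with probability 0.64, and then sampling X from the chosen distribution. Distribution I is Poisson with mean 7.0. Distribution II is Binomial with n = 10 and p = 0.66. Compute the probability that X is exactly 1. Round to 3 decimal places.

0.003

Conditional on each component, P(X = 1): I: 0.00638317; II: 0.000400732.
By total probability, P(X = 1) = 0.36·0.00638317 + 0.64·0.000400732 = 0.00255441.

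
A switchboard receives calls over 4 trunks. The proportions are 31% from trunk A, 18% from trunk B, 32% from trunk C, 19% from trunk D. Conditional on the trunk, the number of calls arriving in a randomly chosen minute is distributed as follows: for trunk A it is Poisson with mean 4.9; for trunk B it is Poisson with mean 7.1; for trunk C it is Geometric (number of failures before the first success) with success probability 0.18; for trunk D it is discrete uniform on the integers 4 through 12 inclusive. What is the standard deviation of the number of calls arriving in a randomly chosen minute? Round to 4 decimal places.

Per component, A: μ=4.9, E[X²]=28.91; B: μ=7.1, E[X²]=57.51; C: μ=4.55556, E[X²]=46.0617; D: μ=8, E[X²]=70.6667.
E[X] = 0.31·4.9 + 0.18·7.1 + 0.32·4.55556 + 0.19·8 = 5.77478.
E[X²] = 0.31·28.91 + 0.18·57.51 + 0.32·46.0617 + 0.19·70.6667 = 47.4803.
Var(X) = E[X²] − (E[X])² = 47.4803 − 33.3481 = 14.1323.
SD(X) = √14.1323 = 3.75929.

3.7593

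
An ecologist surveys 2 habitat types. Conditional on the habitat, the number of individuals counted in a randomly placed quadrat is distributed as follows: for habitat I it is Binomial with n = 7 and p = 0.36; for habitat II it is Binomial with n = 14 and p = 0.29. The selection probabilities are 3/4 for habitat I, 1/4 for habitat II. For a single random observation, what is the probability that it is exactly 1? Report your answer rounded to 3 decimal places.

0.142

Conditional on each habitat, P(X = 1): I: 0.173173; II: 0.0473026.
By total probability, P(X = 1) = 0.75·0.173173 + 0.25·0.0473026 = 0.141705.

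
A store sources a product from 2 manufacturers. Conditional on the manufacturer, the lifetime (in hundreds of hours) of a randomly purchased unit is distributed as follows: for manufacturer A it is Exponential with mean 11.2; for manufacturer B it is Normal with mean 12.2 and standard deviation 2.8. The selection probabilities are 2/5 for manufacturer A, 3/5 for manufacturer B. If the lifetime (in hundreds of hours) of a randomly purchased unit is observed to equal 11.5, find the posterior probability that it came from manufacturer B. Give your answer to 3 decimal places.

0.866

Likelihoods f(11.5 | ·): A: 0.0319782; B: 0.138096.
Posterior ∝ prior × likelihood. Numerator for B: 0.6·0.138096 = 0.0828575.
Normalizing constant: 0.4·0.0319782 + 0.6·0.138096 = 0.0956488.
P(B | observation) = 0.0828575 / 0.0956488 = 0.866268.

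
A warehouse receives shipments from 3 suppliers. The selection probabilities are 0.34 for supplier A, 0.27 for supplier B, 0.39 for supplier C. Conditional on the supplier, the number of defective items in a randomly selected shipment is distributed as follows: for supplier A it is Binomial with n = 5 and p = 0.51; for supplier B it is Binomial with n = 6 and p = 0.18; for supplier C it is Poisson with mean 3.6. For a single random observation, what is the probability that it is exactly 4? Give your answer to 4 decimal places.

Conditional on each supplier, P(X = 4): A: 0.165747; B: 0.0105879; C: 0.191222.
By total probability, P(X = 4) = 0.34·0.165747 + 0.27·0.0105879 + 0.39·0.191222 = 0.13379.

0.1338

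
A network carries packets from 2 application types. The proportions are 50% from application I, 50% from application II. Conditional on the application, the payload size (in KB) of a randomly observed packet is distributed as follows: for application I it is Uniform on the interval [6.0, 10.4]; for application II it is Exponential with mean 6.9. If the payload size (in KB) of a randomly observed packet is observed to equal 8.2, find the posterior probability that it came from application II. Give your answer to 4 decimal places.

0.1627

Likelihoods f(8.2 | ·): I: 0.227273; II: 0.0441604.
Posterior ∝ prior × likelihood. Numerator for II: 0.5·0.0441604 = 0.0220802.
Normalizing constant: 0.5·0.227273 + 0.5·0.0441604 = 0.135717.
P(II | observation) = 0.0220802 / 0.135717 = 0.162693.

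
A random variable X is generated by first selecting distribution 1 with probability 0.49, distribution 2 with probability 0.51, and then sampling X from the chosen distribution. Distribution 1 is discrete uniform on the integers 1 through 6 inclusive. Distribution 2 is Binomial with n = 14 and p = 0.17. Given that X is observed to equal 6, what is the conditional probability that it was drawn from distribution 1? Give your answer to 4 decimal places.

Likelihoods P(X=6 | ·): 1: 0.166667; 2: 0.0163258.
Posterior ∝ prior × likelihood. Numerator for 1: 0.49·0.166667 = 0.0816667.
Normalizing constant: 0.49·0.166667 + 0.51·0.0163258 = 0.0899928.
P(1 | observation) = 0.0816667 / 0.0899928 = 0.90748.

0.9075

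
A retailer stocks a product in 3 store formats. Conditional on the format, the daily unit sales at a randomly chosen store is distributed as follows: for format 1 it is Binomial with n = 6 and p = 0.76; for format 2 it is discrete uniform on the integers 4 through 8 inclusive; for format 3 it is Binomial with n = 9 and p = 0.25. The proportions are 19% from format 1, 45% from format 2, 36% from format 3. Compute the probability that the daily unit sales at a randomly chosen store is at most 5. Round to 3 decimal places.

Conditional on each format, P(X ≤ 5): 1: 0.8073; 2: 0.4; 3: 0.990005.
By total probability, P(X ≤ 5) = 0.19·0.8073 + 0.45·0.4 + 0.36·0.990005 = 0.689789.

0.690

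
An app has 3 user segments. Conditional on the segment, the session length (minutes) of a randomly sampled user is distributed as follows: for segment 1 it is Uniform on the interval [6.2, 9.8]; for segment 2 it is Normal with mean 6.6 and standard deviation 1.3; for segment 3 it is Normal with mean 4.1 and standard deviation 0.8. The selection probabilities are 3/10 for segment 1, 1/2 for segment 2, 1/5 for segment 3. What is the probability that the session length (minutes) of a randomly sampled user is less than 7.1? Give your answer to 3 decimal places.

0.600

Conditional on each segment, P(X < 7.1): 1: 0.25; 2: 0.649739; 3: 0.999912.
By total probability, P(X < 7.1) = 0.3·0.25 + 0.5·0.649739 + 0.2·0.999912 = 0.599852.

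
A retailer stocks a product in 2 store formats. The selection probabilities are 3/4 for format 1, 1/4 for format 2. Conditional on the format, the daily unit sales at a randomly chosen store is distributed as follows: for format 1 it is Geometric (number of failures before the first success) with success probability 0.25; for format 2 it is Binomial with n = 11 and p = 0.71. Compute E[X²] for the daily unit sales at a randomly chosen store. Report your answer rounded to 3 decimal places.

For each component E[X²] = Var + (mean)², giving 1: 21; 2: 63.261.
Overall E[X²] = 0.75·21 + 0.25·63.261 = 31.5652.

31.565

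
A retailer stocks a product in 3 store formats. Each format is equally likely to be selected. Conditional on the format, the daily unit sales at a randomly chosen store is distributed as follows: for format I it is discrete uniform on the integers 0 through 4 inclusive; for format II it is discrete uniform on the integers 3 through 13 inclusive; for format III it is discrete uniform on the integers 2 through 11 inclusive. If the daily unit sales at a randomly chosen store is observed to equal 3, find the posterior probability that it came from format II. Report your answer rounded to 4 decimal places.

0.2326

Likelihoods P(X=3 | ·): I: 0.2; II: 0.0909091; III: 0.1.
Posterior ∝ prior × likelihood. Numerator for II: 0.333333·0.0909091 = 0.030303.
Normalizing constant: 0.333333·0.2 + 0.333333·0.0909091 + 0.333333·0.1 = 0.130303.
P(II | observation) = 0.030303 / 0.130303 = 0.232558.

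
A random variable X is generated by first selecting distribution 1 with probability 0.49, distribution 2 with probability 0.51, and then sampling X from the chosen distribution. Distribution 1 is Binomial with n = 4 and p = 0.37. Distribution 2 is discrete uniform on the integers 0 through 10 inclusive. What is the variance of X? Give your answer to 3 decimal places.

8.653

Per component, 1: μ=1.48, E[X²]=3.1228; 2: μ=5, E[X²]=35.
E[X] = 0.49·1.48 + 0.51·5 = 3.2752.
E[X²] = 0.49·3.1228 + 0.51·35 = 19.3802.
Var(X) = E[X²] − (E[X])² = 19.3802 − 10.7269 = 8.65324.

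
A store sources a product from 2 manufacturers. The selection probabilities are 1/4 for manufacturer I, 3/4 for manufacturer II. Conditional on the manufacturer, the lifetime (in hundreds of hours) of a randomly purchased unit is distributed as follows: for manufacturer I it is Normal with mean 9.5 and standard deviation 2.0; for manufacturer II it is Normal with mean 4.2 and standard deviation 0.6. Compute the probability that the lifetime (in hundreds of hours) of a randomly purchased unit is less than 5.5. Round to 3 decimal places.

0.744

Conditional on each manufacturer, P(X < 5.5): I: 0.0227501; II: 0.98487.
By total probability, P(X < 5.5) = 0.25·0.0227501 + 0.75·0.98487 = 0.74434.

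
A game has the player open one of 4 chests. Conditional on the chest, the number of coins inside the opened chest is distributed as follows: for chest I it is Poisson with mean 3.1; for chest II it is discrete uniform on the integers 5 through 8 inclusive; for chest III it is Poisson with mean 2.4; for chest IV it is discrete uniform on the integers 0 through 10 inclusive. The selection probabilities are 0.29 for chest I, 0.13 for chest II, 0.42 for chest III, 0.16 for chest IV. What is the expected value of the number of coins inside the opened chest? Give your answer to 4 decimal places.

Component means — I: 3.1; II: 6.5; III: 2.4; IV: 5.
E[X] = 0.29·3.1 + 0.13·6.5 + 0.42·2.4 + 0.16·5 = 3.552.

3.5520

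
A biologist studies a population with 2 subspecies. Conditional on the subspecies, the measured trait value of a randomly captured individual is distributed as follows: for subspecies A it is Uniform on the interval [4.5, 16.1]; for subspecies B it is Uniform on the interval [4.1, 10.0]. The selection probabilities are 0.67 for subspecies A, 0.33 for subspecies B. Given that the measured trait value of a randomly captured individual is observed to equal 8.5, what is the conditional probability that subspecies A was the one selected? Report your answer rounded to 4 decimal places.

Likelihoods f(8.5 | ·): A: 0.0862069; B: 0.169492.
Posterior ∝ prior × likelihood. Numerator for A: 0.67·0.0862069 = 0.0577586.
Normalizing constant: 0.67·0.0862069 + 0.33·0.169492 = 0.113691.
P(A | observation) = 0.0577586 / 0.113691 = 0.508032.

0.5080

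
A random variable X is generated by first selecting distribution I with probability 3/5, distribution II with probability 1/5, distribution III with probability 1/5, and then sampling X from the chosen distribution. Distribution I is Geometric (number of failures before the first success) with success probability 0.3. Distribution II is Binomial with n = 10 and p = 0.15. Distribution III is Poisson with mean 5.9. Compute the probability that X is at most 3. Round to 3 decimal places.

Conditional on each component, P(X ≤ 3): I: 0.7599; II: 0.95003; III: 0.160353.
By total probability, P(X ≤ 3) = 0.6·0.7599 + 0.2·0.95003 + 0.2·0.160353 = 0.678017.

0.678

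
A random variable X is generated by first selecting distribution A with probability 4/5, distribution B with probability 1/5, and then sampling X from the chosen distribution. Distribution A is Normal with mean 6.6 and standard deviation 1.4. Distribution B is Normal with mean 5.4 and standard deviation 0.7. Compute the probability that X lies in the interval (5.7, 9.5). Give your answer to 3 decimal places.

Conditional on each component, P(5.7 < X < 9.5): A: 0.720682; B: 0.334118.
By total probability, P(5.7 < X < 9.5) = 0.8·0.720682 + 0.2·0.334118 = 0.643369.

0.643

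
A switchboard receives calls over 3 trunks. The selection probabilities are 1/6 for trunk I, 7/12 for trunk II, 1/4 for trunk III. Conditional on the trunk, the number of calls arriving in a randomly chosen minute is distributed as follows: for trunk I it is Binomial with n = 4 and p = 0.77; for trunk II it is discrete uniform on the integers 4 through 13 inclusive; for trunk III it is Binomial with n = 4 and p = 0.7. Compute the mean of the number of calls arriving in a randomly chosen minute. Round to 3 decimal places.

Component means — I: 3.08; II: 8.5; III: 2.8.
E[X] = 0.166667·3.08 + 0.583333·8.5 + 0.25·2.8 = 6.17167.

6.172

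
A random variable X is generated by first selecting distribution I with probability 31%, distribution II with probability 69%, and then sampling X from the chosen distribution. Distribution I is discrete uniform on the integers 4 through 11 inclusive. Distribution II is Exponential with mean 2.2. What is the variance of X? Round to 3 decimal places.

10.976

Per component, I: μ=7.5, E[X²]=61.5; II: μ=2.2, E[X²]=9.68.
E[X] = 0.31·7.5 + 0.69·2.2 = 3.843.
E[X²] = 0.31·61.5 + 0.69·9.68 = 25.7442.
Var(X) = E[X²] − (E[X])² = 25.7442 − 14.7686 = 10.9756.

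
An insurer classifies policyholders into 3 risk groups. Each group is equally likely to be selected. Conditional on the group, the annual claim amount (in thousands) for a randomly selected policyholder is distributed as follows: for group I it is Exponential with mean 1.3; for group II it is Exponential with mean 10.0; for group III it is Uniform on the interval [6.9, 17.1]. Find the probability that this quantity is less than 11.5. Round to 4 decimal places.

0.7114

Conditional on each group, P(X < 11.5): I: 0.999856; II: 0.683363; III: 0.45098.
By total probability, P(X < 11.5) = 0.333333·0.999856 + 0.333333·0.683363 + 0.333333·0.45098 = 0.7114.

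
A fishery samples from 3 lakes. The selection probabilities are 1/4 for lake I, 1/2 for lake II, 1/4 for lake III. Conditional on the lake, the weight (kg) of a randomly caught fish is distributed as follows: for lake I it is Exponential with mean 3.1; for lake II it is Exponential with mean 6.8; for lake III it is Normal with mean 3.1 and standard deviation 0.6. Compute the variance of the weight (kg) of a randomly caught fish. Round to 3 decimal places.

29.035

Per component, I: μ=3.1, E[X²]=19.22; II: μ=6.8, E[X²]=92.48; III: μ=3.1, E[X²]=9.97.
E[X] = 0.25·3.1 + 0.5·6.8 + 0.25·3.1 = 4.95.
E[X²] = 0.25·19.22 + 0.5·92.48 + 0.25·9.97 = 53.5375.
Var(X) = E[X²] − (E[X])² = 53.5375 − 24.5025 = 29.035.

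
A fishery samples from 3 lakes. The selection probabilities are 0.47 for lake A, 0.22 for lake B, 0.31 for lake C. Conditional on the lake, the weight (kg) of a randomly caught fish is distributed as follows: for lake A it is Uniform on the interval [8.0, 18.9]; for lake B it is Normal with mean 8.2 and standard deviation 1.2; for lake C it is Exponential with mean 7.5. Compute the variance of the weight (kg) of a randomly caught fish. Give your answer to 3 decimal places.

Per component, A: μ=13.45, E[X²]=190.803; B: μ=8.2, E[X²]=68.68; C: μ=7.5, E[X²]=112.5.
E[X] = 0.47·13.45 + 0.22·8.2 + 0.31·7.5 = 10.4505.
E[X²] = 0.47·190.803 + 0.22·68.68 + 0.31·112.5 = 139.662.
Var(X) = E[X²] − (E[X])² = 139.662 − 109.213 = 30.4492.

30.449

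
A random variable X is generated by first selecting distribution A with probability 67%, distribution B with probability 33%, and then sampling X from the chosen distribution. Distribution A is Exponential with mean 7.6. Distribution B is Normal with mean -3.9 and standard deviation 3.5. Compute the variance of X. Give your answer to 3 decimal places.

Per component, A: μ=7.6, E[X²]=115.52; B: μ=-3.9, E[X²]=27.46.
E[X] = 0.67·7.6 + 0.33·-3.9 = 3.805.
E[X²] = 0.67·115.52 + 0.33·27.46 = 86.4602.
Var(X) = E[X²] − (E[X])² = 86.4602 − 14.478 = 71.9822.

71.982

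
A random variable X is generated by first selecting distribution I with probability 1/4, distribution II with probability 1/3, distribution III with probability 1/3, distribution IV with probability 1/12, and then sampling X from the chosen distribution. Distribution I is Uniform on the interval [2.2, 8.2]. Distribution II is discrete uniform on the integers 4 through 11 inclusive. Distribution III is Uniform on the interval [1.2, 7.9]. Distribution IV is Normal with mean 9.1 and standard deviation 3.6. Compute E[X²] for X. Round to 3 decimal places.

For each component E[X²] = Var + (mean)², giving I: 30.04; II: 61.5; III: 24.4433; IV: 95.77.
Overall E[X²] = 0.25·30.04 + 0.333333·61.5 + 0.333333·24.4433 + 0.0833333·95.77 = 44.1386.

44.139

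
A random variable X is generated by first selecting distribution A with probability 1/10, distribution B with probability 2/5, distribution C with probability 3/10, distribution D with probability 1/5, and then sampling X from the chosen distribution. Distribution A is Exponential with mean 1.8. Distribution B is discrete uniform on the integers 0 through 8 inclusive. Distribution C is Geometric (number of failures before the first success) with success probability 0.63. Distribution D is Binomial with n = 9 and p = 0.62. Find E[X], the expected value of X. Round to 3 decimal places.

Component means — A: 1.8; B: 4; C: 0.587302; D: 5.58.
E[X] = 0.1·1.8 + 0.4·4 + 0.3·0.587302 + 0.2·5.58 = 3.07219.

3.072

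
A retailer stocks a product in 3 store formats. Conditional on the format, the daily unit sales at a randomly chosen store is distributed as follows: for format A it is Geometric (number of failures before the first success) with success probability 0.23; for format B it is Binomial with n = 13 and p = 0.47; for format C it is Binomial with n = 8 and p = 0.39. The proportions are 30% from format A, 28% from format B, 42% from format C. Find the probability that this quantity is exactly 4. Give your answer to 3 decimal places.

0.151

Conditional on each format, P(X = 4): A: 0.080852; B: 0.115128; C: 0.224221.
By total probability, P(X = 4) = 0.3·0.080852 + 0.28·0.115128 + 0.42·0.224221 = 0.150664.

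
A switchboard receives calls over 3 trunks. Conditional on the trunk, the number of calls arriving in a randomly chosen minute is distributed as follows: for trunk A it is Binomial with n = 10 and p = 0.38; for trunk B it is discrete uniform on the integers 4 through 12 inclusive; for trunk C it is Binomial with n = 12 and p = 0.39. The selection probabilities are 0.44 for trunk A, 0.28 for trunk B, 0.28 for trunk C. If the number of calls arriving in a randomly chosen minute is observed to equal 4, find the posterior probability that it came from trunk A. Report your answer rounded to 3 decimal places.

0.542

Likelihoods P(X=4 | ·): A: 0.248716; B: 0.111111; C: 0.219534.
Posterior ∝ prior × likelihood. Numerator for A: 0.44·0.248716 = 0.109435.
Normalizing constant: 0.44·0.248716 + 0.28·0.111111 + 0.28·0.219534 = 0.202016.
P(A | observation) = 0.109435 / 0.202016 = 0.541715.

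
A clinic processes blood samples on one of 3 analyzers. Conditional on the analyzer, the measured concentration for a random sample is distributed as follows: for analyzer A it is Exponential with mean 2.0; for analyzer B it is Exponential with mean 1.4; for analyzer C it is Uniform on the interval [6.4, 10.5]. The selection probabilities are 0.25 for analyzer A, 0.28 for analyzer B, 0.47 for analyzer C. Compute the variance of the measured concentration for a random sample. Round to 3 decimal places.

13.662

Per component, A: μ=2, E[X²]=8; B: μ=1.4, E[X²]=3.92; C: μ=8.45, E[X²]=72.8033.
E[X] = 0.25·2 + 0.28·1.4 + 0.47·8.45 = 4.8635.
E[X²] = 0.25·8 + 0.28·3.92 + 0.47·72.8033 = 37.3152.
Var(X) = E[X²] − (E[X])² = 37.3152 − 23.6536 = 13.6615.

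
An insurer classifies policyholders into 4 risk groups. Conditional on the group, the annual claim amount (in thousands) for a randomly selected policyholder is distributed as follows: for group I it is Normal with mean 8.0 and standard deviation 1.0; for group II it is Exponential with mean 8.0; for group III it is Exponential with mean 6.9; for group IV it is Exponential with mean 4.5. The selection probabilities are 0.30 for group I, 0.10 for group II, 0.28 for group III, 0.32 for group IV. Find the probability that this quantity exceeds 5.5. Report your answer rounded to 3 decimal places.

0.569

Conditional on each group, P(X > 5.5): I: 0.99379; II: 0.502832; III: 0.450633; IV: 0.294575.
By total probability, P(X > 5.5) = 0.3·0.99379 + 0.1·0.502832 + 0.28·0.450633 + 0.32·0.294575 = 0.568862.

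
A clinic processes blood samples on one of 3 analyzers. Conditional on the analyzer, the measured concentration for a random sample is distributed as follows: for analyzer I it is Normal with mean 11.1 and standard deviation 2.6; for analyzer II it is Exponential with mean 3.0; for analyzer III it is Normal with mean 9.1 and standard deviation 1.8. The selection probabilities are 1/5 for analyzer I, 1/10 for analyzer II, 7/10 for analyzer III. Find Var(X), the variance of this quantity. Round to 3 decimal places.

Per component, I: μ=11.1, E[X²]=129.97; II: μ=3, E[X²]=18; III: μ=9.1, E[X²]=86.05.
E[X] = 0.2·11.1 + 0.1·3 + 0.7·9.1 = 8.89.
E[X²] = 0.2·129.97 + 0.1·18 + 0.7·86.05 = 88.029.
Var(X) = E[X²] − (E[X])² = 88.029 − 79.0321 = 8.9969.

8.997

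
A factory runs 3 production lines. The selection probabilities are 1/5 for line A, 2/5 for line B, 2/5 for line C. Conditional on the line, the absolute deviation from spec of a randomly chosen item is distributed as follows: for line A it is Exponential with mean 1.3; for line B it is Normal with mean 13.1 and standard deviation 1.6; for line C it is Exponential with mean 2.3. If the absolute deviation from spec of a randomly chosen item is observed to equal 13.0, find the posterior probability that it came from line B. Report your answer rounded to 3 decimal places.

0.994

Likelihoods f(13.0 | ·): A: 3.4923e-05; B: 0.248852; C: 0.00152603.
Posterior ∝ prior × likelihood. Numerator for B: 0.4·0.248852 = 0.099541.
Normalizing constant: 0.2·3.4923e-05 + 0.4·0.248852 + 0.4·0.00152603 = 0.100158.
P(B | observation) = 0.099541 / 0.100158 = 0.993836.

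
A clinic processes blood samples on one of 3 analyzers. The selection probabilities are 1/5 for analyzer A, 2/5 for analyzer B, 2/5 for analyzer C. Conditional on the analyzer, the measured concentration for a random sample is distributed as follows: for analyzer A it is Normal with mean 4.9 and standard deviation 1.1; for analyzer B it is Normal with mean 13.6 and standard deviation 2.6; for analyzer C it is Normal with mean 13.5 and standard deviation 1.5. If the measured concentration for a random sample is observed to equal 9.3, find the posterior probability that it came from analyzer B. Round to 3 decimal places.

Likelihoods f(9.3 | ·): A: 0.000121664; B: 0.0390836; C: 0.00527697.
Posterior ∝ prior × likelihood. Numerator for B: 0.4·0.0390836 = 0.0156334.
Normalizing constant: 0.2·0.000121664 + 0.4·0.0390836 + 0.4·0.00527697 = 0.0177685.
P(B | observation) = 0.0156334 / 0.0177685 = 0.879837.

0.880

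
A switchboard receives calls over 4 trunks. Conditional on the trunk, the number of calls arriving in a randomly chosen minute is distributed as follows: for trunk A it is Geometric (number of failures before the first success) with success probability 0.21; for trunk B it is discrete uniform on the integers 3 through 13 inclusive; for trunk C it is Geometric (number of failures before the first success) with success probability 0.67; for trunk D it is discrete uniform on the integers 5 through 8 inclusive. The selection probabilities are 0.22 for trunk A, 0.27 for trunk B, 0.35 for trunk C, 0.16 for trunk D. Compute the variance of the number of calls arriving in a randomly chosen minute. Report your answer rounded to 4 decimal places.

16.6966

Per component, A: μ=3.7619, E[X²]=32.0658; B: μ=8, E[X²]=74; C: μ=0.492537, E[X²]=0.977723; D: μ=6.5, E[X²]=43.5.
E[X] = 0.22·3.7619 + 0.27·8 + 0.35·0.492537 + 0.16·6.5 = 4.20001.
E[X²] = 0.22·32.0658 + 0.27·74 + 0.35·0.977723 + 0.16·43.5 = 34.3367.
Var(X) = E[X²] − (E[X])² = 34.3367 − 17.6401 = 16.6966.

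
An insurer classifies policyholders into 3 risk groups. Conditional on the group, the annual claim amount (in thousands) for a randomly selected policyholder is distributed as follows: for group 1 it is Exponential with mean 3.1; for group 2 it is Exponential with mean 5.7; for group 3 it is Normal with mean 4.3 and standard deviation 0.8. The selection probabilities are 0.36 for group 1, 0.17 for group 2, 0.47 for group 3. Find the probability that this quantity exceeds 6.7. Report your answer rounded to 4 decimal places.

0.0946

Conditional on each group, P(X > 6.7): 1: 0.115176; 2: 0.308684; 3: 0.0013499.
By total probability, P(X > 6.7) = 0.36·0.115176 + 0.17·0.308684 + 0.47·0.0013499 = 0.0945742.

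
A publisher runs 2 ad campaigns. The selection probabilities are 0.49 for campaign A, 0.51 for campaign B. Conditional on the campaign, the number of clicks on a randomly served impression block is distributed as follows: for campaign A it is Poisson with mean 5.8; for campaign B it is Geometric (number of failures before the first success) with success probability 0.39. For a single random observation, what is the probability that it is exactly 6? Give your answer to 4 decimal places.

0.0887

Conditional on each campaign, P(X = 6): A: 0.160076; B: 0.0200929.
By total probability, P(X = 6) = 0.49·0.160076 + 0.51·0.0200929 = 0.0886849.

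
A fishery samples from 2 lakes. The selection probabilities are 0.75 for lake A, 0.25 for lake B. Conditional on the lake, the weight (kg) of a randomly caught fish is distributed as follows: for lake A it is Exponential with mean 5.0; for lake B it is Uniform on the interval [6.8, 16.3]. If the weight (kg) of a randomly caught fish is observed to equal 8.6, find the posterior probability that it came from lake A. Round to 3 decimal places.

0.505

Likelihoods f(8.6 | ·): A: 0.0358132; B: 0.105263.
Posterior ∝ prior × likelihood. Numerator for A: 0.75·0.0358132 = 0.0268599.
Normalizing constant: 0.75·0.0358132 + 0.25·0.105263 = 0.0531757.
P(A | observation) = 0.0268599 / 0.0531757 = 0.505116.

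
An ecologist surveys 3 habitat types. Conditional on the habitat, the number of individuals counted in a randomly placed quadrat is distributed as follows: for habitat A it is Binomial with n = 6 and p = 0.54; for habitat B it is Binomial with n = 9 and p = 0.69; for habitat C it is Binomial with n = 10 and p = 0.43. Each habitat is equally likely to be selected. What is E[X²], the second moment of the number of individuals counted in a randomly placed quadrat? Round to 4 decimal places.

24.4727

For each component E[X²] = Var + (mean)², giving A: 11.988; B: 40.4892; C: 20.941.
Overall E[X²] = 0.333333·11.988 + 0.333333·40.4892 + 0.333333·20.941 = 24.4727.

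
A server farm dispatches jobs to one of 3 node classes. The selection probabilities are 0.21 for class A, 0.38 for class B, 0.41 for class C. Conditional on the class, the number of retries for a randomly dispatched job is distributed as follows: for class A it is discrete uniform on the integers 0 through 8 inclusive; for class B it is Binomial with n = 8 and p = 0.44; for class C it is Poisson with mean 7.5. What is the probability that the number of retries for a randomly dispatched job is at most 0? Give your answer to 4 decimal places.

0.0272

Conditional on each class, P(X ≤ 0): A: 0.111111; B: 0.00967173; C: 0.000553084.
By total probability, P(X ≤ 0) = 0.21·0.111111 + 0.38·0.00967173 + 0.41·0.000553084 = 0.0272354.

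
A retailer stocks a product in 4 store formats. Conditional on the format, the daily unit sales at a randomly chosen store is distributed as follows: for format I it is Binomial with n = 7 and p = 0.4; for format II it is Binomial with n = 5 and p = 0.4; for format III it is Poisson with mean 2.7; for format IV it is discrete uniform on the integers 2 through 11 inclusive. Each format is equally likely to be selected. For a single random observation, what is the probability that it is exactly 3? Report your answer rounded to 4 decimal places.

0.2103

Conditional on each format, P(X = 3): I: 0.290304; II: 0.2304; III: 0.220468; IV: 0.1.
By total probability, P(X = 3) = 0.25·0.290304 + 0.25·0.2304 + 0.25·0.220468 + 0.25·0.1 = 0.210293.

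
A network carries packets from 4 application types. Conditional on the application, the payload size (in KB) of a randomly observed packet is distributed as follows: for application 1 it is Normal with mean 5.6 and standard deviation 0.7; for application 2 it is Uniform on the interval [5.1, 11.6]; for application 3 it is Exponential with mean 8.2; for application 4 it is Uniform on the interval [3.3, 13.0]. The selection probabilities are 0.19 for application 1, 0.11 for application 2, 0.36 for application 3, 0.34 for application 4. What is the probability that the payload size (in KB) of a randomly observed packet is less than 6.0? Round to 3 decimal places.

Conditional on each application, P(X < 6.0): 1: 0.716145; 2: 0.138462; 3: 0.518913; 4: 0.278351.
By total probability, P(X < 6.0) = 0.19·0.716145 + 0.11·0.138462 + 0.36·0.518913 + 0.34·0.278351 = 0.432746.

0.433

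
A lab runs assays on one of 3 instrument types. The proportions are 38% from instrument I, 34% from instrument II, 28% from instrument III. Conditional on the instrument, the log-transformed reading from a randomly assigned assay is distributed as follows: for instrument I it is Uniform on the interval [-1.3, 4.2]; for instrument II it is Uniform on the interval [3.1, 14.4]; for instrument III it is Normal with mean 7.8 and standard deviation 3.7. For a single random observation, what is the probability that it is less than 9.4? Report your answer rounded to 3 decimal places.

0.756

Conditional on each instrument, P(X < 9.4): I: 1; II: 0.557522; III: 0.667286.
By total probability, P(X < 9.4) = 0.38·1 + 0.34·0.557522 + 0.28·0.667286 = 0.756398.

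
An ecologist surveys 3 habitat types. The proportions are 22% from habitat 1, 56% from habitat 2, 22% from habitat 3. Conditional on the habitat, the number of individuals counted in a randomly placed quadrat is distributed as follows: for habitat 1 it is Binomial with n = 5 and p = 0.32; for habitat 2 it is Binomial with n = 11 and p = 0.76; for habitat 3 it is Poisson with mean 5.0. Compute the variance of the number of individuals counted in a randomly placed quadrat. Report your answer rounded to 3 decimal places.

10.043

Per component, 1: μ=1.6, E[X²]=3.648; 2: μ=8.36, E[X²]=71.896; 3: μ=5, E[X²]=30.
E[X] = 0.22·1.6 + 0.56·8.36 + 0.22·5 = 6.1336.
E[X²] = 0.22·3.648 + 0.56·71.896 + 0.22·30 = 47.6643.
Var(X) = E[X²] − (E[X])² = 47.6643 − 37.621 = 10.0433.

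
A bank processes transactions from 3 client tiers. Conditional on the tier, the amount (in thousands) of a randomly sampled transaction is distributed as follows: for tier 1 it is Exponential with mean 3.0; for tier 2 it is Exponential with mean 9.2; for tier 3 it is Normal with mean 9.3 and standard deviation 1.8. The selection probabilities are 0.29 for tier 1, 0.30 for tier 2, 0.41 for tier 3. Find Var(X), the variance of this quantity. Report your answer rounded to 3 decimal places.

Per component, 1: μ=3, E[X²]=18; 2: μ=9.2, E[X²]=169.28; 3: μ=9.3, E[X²]=89.73.
E[X] = 0.29·3 + 0.3·9.2 + 0.41·9.3 = 7.443.
E[X²] = 0.29·18 + 0.3·169.28 + 0.41·89.73 = 92.7933.
Var(X) = E[X²] − (E[X])² = 92.7933 − 55.3982 = 37.3951.

37.395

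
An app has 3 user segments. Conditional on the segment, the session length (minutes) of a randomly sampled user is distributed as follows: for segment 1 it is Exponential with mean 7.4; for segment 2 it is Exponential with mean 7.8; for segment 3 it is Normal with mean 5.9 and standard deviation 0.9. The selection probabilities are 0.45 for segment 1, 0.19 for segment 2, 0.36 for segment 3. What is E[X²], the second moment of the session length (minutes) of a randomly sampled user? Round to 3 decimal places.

For each component E[X²] = Var + (mean)², giving 1: 109.52; 2: 121.68; 3: 35.62.
Overall E[X²] = 0.45·109.52 + 0.19·121.68 + 0.36·35.62 = 85.2264.

85.226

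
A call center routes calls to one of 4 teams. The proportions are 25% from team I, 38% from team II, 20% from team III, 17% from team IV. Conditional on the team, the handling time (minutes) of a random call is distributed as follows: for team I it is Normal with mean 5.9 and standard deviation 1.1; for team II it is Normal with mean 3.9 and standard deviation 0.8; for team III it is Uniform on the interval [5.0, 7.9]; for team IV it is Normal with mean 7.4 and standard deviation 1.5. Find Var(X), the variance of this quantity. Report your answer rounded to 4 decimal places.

2.8753

Per component, I: μ=5.9, E[X²]=36.02; II: μ=3.9, E[X²]=15.85; III: μ=6.45, E[X²]=42.3033; IV: μ=7.4, E[X²]=57.01.
E[X] = 0.25·5.9 + 0.38·3.9 + 0.2·6.45 + 0.17·7.4 = 5.505.
E[X²] = 0.25·36.02 + 0.38·15.85 + 0.2·42.3033 + 0.17·57.01 = 33.1804.
Var(X) = E[X²] − (E[X])² = 33.1804 − 30.305 = 2.87534.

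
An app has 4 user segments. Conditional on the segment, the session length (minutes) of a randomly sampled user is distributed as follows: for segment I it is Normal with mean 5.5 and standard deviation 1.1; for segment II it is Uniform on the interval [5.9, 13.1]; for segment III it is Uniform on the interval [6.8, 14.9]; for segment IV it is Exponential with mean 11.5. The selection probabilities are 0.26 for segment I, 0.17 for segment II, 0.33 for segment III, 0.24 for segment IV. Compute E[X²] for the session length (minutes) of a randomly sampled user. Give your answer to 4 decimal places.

For each component E[X²] = Var + (mean)², giving I: 31.46; II: 94.57; III: 123.19; IV: 264.5.
Overall E[X²] = 0.26·31.46 + 0.17·94.57 + 0.33·123.19 + 0.24·264.5 = 128.389.

128.3892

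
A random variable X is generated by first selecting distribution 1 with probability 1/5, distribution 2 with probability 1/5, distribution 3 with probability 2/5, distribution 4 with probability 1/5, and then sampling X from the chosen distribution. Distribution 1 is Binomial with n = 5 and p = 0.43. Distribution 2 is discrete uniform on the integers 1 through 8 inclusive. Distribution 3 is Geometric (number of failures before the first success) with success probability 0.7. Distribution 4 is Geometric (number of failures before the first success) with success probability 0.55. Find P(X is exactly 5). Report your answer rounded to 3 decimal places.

Conditional on each component, P(X = 5): 1: 0.0147008; 2: 0.125; 3: 0.001701; 4: 0.010149.
By total probability, P(X = 5) = 0.2·0.0147008 + 0.2·0.125 + 0.4·0.001701 + 0.2·0.010149 = 0.0306504.

0.031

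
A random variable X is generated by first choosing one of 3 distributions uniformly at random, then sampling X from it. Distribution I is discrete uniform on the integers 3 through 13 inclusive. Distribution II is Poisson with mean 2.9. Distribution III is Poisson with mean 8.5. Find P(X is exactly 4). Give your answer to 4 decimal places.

Conditional on each component, P(X = 4): I: 0.0909091; II: 0.162154; III: 0.0442549.
By total probability, P(X = 4) = 0.333333·0.0909091 + 0.333333·0.162154 + 0.333333·0.0442549 = 0.0991059.

0.0991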